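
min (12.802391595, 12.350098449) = 12.350098449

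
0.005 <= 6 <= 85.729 True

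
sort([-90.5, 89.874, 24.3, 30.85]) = [-90.5, 24.3, 30.85, 89.874]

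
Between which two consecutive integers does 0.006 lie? 0 and 1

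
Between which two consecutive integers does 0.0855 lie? 0 and 1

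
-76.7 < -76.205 True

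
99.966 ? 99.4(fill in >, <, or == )>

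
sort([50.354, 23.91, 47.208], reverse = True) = [50.354, 47.208, 23.91]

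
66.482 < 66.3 False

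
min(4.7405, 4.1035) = 4.1035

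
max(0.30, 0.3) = 0.3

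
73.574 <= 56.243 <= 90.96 False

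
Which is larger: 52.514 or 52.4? 52.514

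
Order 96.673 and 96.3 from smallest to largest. 96.3,96.673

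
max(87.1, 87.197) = 87.197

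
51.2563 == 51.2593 False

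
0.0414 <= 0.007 False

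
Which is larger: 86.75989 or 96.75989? 96.75989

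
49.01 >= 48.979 True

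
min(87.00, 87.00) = 87.00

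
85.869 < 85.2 False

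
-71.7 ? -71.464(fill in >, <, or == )<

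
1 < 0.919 False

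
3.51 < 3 False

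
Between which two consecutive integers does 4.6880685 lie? 4 and 5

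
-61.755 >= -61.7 False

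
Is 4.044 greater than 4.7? No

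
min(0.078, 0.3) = 0.078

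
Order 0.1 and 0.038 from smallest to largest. 0.038, 0.1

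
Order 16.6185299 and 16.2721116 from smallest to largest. 16.2721116, 16.6185299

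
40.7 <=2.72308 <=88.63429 False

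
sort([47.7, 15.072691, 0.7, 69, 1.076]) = [0.7, 1.076, 15.072691, 47.7, 69]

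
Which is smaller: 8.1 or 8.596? 8.1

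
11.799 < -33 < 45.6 False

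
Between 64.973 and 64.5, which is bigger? 64.973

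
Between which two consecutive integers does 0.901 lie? 0 and 1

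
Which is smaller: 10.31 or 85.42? 10.31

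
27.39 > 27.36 True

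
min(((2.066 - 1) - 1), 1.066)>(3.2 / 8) False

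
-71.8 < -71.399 True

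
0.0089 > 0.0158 False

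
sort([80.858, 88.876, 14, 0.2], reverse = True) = [88.876, 80.858, 14, 0.2]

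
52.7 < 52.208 False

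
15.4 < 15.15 False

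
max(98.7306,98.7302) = 98.7306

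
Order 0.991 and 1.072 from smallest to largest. 0.991, 1.072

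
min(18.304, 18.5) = 18.304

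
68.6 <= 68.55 False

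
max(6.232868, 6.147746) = 6.232868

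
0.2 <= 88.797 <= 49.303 False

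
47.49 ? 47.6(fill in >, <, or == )<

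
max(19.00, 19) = 19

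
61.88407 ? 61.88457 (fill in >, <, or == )<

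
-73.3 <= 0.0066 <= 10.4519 True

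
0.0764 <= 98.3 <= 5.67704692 False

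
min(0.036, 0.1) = 0.036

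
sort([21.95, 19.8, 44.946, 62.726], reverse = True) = [62.726, 44.946, 21.95, 19.8]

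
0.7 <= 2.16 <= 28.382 True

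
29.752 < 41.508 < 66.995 True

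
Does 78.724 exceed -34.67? Yes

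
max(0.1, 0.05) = 0.1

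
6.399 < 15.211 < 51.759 True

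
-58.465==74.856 False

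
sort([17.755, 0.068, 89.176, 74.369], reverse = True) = [89.176, 74.369, 17.755, 0.068]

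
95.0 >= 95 True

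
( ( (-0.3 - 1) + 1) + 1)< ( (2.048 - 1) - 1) False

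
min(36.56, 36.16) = 36.16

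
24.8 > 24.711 True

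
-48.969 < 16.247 True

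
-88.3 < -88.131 True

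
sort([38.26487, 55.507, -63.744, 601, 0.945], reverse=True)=[601, 55.507, 38.26487, 0.945, -63.744]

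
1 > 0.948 True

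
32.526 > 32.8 False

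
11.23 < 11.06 False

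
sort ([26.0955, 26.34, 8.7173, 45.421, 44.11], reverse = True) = [45.421, 44.11, 26.34, 26.0955, 8.7173]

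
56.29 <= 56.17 False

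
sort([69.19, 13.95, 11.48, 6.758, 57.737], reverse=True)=[69.19, 57.737, 13.95, 11.48, 6.758]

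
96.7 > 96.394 True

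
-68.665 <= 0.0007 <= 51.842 True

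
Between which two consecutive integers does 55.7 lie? 55 and 56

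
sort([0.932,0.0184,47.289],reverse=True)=[47.289,0.932,0.0184]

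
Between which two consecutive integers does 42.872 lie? 42 and 43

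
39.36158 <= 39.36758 True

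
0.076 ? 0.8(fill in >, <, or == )<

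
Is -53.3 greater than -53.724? Yes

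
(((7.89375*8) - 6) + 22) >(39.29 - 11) True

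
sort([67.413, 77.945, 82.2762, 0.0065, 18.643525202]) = [0.0065, 18.643525202, 67.413, 77.945, 82.2762]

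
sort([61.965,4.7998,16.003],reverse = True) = [61.965,16.003,4.7998]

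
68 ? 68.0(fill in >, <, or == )==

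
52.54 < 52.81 True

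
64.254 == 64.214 False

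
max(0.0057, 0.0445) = 0.0445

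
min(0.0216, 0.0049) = 0.0049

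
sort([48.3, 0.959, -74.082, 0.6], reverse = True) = [48.3, 0.959, 0.6, -74.082]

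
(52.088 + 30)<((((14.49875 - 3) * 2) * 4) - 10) False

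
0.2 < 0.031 False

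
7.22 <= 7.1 False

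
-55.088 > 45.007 False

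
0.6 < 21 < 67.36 True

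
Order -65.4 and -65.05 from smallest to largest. -65.4, -65.05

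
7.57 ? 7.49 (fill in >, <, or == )>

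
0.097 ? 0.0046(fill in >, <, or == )>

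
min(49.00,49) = 49.00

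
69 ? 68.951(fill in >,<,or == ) >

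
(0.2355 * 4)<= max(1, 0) True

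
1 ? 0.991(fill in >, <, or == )>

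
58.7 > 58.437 True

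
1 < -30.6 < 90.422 False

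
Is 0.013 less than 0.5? Yes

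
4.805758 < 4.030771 False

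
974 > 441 True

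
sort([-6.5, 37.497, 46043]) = [-6.5, 37.497, 46043]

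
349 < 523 True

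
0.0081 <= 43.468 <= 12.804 False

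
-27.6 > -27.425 False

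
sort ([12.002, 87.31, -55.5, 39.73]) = [-55.5, 12.002, 39.73, 87.31]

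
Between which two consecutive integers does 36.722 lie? 36 and 37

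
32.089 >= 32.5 False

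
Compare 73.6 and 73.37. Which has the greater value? 73.6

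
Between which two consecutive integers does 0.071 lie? 0 and 1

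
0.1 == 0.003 False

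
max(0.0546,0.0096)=0.0546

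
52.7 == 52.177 False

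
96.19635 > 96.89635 False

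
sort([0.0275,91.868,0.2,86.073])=[0.0275,0.2,86.073,91.868]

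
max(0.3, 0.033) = 0.3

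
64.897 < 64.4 False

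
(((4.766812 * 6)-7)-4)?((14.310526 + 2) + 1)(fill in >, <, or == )>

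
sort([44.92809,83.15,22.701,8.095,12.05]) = [8.095,12.05,22.701,44.92809,83.15]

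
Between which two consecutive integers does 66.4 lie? 66 and 67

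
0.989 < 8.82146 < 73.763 True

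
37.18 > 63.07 False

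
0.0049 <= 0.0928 True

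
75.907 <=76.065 True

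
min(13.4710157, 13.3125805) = 13.3125805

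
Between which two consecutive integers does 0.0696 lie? 0 and 1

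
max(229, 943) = 943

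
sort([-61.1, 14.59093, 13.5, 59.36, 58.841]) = [-61.1, 13.5, 14.59093, 58.841, 59.36]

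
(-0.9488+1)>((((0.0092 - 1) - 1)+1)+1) True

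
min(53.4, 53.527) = 53.4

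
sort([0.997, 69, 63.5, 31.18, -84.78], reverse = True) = [69, 63.5, 31.18, 0.997, -84.78]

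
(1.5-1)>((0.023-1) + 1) True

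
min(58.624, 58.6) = 58.6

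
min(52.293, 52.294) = 52.293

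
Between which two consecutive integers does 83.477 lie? 83 and 84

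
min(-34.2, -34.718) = -34.718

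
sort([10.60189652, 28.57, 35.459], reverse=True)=[35.459, 28.57, 10.60189652]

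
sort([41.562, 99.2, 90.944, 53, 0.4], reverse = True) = [99.2, 90.944, 53, 41.562, 0.4]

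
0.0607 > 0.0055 True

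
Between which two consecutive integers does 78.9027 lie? 78 and 79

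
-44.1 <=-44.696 False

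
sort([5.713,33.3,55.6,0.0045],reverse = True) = [55.6,33.3,5.713,0.0045]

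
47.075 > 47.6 False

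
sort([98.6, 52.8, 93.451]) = [52.8, 93.451, 98.6]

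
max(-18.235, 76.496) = 76.496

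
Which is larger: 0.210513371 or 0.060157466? 0.210513371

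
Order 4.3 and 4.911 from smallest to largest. 4.3, 4.911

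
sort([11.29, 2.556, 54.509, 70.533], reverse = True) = [70.533, 54.509, 11.29, 2.556]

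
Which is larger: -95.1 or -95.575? -95.1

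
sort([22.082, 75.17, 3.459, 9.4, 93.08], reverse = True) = [93.08, 75.17, 22.082, 9.4, 3.459]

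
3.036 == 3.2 False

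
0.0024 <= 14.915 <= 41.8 True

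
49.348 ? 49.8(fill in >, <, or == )<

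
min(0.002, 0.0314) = 0.002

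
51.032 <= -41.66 False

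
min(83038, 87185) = 83038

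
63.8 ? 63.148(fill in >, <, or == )>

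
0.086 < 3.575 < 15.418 True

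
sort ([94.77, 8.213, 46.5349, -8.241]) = [-8.241, 8.213, 46.5349, 94.77]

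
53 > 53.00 False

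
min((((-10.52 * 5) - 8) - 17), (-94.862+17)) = -77.862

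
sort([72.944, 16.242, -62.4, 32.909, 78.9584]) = [-62.4, 16.242, 32.909, 72.944, 78.9584]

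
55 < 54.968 False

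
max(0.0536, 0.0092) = 0.0536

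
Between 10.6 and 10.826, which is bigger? 10.826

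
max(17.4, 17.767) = 17.767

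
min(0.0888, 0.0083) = 0.0083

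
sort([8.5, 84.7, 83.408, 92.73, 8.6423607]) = [8.5, 8.6423607, 83.408, 84.7, 92.73]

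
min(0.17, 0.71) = 0.17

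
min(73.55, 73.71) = 73.55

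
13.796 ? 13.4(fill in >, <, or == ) >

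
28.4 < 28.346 False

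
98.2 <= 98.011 False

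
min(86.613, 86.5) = 86.5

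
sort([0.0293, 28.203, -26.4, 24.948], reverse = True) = [28.203, 24.948, 0.0293, -26.4]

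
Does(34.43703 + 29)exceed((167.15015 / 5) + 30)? Yes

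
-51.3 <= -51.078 True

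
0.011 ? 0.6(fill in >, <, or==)<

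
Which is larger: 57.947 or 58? 58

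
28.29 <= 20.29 False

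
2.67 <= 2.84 True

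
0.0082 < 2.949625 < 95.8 True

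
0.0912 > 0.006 True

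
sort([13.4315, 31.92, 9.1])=[9.1, 13.4315, 31.92]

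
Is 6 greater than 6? No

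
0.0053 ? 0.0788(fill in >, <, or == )<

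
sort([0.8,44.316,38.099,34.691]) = [0.8,34.691,38.099,44.316]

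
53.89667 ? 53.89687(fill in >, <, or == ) <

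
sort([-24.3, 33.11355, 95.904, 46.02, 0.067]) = [-24.3, 0.067, 33.11355, 46.02, 95.904]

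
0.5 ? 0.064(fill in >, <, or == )>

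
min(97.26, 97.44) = 97.26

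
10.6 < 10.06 False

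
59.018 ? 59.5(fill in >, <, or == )<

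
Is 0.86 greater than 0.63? Yes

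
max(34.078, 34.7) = 34.7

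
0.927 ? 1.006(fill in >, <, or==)<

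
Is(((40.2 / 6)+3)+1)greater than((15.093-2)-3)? Yes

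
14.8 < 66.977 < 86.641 True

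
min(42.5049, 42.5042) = 42.5042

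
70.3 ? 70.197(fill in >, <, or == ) >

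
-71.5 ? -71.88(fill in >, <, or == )>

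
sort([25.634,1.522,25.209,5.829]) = [1.522,5.829,25.209,25.634]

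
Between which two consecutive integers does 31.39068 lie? 31 and 32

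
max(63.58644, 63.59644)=63.59644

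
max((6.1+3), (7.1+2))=9.1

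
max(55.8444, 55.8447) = 55.8447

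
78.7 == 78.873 False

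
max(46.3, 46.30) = 46.30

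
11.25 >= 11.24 True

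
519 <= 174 False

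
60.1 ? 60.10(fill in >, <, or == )==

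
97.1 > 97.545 False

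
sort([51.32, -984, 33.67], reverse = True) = [51.32, 33.67, -984]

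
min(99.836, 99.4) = 99.4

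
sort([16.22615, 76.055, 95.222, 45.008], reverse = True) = [95.222, 76.055, 45.008, 16.22615]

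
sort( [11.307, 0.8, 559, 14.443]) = [0.8, 11.307, 14.443, 559]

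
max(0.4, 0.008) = 0.4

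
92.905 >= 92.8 True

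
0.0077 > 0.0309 False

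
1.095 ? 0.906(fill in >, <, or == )>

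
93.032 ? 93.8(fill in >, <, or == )<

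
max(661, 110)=661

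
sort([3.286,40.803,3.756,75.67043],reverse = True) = [75.67043,40.803,3.756,3.286]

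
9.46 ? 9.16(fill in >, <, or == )>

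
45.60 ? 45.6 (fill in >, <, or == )==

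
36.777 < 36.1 False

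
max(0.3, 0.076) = 0.3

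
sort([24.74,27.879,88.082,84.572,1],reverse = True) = [88.082,84.572,27.879,24.74,1]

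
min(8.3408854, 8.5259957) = 8.3408854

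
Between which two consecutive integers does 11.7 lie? 11 and 12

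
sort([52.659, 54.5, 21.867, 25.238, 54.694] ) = [21.867, 25.238, 52.659, 54.5, 54.694]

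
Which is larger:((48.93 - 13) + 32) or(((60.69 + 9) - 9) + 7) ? ((48.93 - 13) + 32)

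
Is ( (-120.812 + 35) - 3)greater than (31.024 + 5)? No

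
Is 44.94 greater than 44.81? Yes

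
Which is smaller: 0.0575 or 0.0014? 0.0014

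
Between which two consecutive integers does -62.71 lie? -63 and -62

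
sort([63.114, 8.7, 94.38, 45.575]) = [8.7, 45.575, 63.114, 94.38]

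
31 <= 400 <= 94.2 False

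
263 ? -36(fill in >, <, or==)>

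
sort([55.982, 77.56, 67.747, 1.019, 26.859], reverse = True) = [77.56, 67.747, 55.982, 26.859, 1.019]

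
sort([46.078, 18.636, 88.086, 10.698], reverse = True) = [88.086, 46.078, 18.636, 10.698]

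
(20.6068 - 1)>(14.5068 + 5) True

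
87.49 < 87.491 True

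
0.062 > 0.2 False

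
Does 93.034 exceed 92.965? Yes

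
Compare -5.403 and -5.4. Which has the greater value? -5.4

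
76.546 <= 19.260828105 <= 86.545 False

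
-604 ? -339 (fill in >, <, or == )<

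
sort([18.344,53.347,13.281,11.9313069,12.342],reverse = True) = [53.347,18.344,13.281,12.342,11.9313069]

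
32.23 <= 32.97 True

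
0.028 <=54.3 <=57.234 True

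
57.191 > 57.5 False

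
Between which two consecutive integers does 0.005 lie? 0 and 1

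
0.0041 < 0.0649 True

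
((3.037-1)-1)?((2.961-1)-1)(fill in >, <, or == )>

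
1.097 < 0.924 False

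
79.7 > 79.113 True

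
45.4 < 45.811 True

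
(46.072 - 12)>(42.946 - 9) True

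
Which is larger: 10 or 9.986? 10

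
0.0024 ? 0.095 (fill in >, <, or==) <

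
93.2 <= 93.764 True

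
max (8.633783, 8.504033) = 8.633783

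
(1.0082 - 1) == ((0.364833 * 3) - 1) False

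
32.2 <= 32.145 False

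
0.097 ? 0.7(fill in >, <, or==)<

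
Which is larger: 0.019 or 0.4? 0.4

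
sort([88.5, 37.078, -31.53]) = [-31.53, 37.078, 88.5]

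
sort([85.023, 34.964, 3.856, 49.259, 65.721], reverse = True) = [85.023, 65.721, 49.259, 34.964, 3.856]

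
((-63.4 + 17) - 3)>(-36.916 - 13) True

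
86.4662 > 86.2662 True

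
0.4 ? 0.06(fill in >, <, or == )>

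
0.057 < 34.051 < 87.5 True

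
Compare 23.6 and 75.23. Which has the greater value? 75.23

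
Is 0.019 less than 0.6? Yes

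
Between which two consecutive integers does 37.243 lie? 37 and 38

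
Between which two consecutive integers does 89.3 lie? 89 and 90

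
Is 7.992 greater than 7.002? Yes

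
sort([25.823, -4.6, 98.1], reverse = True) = [98.1, 25.823, -4.6]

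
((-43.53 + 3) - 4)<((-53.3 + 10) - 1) True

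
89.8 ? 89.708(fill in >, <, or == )>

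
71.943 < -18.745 False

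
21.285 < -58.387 False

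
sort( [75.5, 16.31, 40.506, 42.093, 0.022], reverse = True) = [75.5, 42.093, 40.506, 16.31, 0.022]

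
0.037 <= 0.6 True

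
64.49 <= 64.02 False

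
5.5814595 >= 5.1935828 True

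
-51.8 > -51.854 True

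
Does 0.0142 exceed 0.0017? Yes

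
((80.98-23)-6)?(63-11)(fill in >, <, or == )<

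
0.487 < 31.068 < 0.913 False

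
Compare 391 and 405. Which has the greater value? 405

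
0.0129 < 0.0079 False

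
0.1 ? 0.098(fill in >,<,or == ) >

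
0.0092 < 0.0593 True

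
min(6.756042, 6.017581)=6.017581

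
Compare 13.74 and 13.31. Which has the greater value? 13.74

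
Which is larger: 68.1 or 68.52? 68.52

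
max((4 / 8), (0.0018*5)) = 0.5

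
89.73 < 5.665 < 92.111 False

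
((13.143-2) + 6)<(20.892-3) True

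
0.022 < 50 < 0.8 False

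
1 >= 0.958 True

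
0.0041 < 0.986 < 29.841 True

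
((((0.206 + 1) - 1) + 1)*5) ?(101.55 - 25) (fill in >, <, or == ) <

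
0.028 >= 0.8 False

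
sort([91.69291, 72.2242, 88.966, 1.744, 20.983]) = [1.744, 20.983, 72.2242, 88.966, 91.69291]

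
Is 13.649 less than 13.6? No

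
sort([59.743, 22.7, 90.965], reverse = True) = [90.965, 59.743, 22.7]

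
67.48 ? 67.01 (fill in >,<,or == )>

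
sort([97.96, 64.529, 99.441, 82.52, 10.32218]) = [10.32218, 64.529, 82.52, 97.96, 99.441]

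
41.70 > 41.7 False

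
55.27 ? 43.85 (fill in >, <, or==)>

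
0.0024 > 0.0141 False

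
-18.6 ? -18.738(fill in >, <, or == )>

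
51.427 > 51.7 False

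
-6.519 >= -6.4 False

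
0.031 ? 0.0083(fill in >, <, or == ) >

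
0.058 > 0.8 False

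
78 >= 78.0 True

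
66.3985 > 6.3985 True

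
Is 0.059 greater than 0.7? No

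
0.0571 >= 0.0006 True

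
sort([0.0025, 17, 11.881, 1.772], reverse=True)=[17, 11.881, 1.772, 0.0025]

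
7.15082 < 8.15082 True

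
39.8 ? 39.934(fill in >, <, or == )<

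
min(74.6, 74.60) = 74.6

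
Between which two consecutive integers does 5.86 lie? 5 and 6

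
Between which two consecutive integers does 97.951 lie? 97 and 98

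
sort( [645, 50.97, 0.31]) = [0.31, 50.97, 645]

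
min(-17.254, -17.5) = -17.5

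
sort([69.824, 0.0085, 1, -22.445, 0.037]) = [-22.445, 0.0085, 0.037, 1, 69.824]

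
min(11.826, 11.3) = 11.3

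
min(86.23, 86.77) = 86.23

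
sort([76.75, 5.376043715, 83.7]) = [5.376043715, 76.75, 83.7]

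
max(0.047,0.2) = 0.2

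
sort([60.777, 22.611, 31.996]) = [22.611, 31.996, 60.777]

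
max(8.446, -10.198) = 8.446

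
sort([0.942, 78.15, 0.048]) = [0.048, 0.942, 78.15]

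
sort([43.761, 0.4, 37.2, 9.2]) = [0.4, 9.2, 37.2, 43.761]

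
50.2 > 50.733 False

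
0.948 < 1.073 True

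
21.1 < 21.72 True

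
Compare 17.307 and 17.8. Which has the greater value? 17.8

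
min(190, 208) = 190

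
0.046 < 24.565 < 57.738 True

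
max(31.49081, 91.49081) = 91.49081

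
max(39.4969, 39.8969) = 39.8969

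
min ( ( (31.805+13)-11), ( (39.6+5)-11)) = 33.6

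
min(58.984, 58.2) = 58.2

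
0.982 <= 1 True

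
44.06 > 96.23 False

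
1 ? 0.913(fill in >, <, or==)>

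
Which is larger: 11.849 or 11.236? 11.849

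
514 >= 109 True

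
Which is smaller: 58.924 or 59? 58.924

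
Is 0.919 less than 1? Yes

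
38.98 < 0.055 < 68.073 False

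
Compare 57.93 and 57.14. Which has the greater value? 57.93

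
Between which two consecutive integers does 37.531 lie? 37 and 38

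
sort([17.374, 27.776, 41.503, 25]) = [17.374, 25, 27.776, 41.503]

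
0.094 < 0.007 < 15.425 False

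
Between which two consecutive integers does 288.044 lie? 288 and 289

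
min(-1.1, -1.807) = -1.807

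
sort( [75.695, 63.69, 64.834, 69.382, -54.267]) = [-54.267, 63.69, 64.834, 69.382, 75.695]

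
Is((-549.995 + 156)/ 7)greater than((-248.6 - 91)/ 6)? Yes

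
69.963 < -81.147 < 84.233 False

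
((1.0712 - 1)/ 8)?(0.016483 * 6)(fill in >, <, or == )<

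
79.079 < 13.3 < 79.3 False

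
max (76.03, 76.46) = 76.46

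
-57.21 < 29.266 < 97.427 True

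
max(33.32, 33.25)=33.32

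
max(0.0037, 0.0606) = 0.0606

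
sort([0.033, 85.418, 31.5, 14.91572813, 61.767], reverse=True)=[85.418, 61.767, 31.5, 14.91572813, 0.033]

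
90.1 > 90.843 False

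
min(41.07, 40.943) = 40.943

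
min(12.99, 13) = 12.99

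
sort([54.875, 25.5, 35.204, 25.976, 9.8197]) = [9.8197, 25.5, 25.976, 35.204, 54.875]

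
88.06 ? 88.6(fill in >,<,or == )<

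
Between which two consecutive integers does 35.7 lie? 35 and 36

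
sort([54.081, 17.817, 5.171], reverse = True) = [54.081, 17.817, 5.171]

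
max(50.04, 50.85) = 50.85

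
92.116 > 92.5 False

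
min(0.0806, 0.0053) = 0.0053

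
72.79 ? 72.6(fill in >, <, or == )>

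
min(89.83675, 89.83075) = 89.83075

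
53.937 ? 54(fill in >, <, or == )<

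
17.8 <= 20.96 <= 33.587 True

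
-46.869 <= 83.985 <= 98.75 True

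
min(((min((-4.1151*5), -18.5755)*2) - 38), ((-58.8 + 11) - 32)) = -79.8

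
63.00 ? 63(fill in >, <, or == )==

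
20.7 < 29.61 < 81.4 True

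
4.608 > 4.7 False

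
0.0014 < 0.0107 True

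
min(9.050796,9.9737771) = 9.050796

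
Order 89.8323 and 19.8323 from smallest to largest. 19.8323, 89.8323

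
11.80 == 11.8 True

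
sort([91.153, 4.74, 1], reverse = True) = [91.153, 4.74, 1]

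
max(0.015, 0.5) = 0.5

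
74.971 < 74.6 False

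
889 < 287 False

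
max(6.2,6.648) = 6.648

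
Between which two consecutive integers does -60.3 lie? -61 and -60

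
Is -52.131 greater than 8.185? No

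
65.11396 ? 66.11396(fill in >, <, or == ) <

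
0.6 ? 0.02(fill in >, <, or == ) >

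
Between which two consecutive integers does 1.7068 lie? 1 and 2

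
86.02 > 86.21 False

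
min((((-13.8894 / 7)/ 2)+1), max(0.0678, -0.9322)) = 0.0079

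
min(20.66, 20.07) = 20.07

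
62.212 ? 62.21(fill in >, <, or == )>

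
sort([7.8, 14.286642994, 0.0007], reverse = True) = [14.286642994, 7.8, 0.0007]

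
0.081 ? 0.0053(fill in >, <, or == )>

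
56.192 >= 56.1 True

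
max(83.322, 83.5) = 83.5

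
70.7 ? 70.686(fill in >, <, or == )>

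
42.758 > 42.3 True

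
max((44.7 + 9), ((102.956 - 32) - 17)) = 53.956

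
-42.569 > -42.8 True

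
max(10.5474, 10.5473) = 10.5474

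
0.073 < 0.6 True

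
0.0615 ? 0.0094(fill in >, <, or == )>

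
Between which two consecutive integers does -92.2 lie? -93 and -92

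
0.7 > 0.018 True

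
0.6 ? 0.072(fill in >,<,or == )>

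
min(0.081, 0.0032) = 0.0032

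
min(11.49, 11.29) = 11.29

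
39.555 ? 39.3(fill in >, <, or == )>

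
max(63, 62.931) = 63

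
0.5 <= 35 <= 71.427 True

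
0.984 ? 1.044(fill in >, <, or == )<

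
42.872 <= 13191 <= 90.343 False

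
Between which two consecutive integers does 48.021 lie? 48 and 49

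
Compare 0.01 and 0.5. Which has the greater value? 0.5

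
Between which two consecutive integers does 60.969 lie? 60 and 61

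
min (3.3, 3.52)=3.3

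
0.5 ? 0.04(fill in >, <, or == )>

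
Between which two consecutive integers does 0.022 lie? 0 and 1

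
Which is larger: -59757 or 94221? 94221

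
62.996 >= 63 False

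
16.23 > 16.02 True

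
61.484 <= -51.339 False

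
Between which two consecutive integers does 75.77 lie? 75 and 76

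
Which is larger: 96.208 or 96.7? 96.7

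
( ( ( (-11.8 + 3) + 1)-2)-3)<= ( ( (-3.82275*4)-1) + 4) True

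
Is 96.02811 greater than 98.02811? No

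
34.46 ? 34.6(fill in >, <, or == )<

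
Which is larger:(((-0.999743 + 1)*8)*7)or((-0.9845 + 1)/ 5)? (((-0.999743 + 1)*8)*7)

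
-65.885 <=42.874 True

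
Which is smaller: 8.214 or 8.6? 8.214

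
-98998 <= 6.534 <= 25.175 True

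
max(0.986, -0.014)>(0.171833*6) False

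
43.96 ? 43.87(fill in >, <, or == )>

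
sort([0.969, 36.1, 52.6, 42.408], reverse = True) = [52.6, 42.408, 36.1, 0.969]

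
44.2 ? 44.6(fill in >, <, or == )<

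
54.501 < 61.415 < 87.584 True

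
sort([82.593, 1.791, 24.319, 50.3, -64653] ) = [-64653, 1.791, 24.319, 50.3, 82.593]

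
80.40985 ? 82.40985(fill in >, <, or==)<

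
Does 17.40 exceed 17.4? No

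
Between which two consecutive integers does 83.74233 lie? 83 and 84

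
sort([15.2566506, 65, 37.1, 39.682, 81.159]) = [15.2566506, 37.1, 39.682, 65, 81.159]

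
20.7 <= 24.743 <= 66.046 True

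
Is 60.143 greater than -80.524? Yes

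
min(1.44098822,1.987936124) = 1.44098822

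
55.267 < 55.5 True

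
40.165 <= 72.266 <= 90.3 True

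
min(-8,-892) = -892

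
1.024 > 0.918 True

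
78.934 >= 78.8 True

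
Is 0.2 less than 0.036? No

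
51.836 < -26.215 False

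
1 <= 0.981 False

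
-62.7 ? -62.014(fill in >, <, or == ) <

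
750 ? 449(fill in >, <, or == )>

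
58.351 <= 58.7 True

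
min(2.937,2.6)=2.6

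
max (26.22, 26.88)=26.88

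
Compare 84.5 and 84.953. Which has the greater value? 84.953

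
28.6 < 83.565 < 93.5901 True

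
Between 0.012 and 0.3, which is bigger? 0.3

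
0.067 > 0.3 False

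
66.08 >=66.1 False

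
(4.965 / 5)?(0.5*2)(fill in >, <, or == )<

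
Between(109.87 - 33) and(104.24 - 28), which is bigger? (109.87 - 33)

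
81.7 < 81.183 False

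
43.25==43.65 False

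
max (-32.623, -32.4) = -32.4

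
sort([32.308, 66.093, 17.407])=[17.407, 32.308, 66.093]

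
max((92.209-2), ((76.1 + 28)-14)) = 90.209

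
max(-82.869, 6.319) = 6.319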